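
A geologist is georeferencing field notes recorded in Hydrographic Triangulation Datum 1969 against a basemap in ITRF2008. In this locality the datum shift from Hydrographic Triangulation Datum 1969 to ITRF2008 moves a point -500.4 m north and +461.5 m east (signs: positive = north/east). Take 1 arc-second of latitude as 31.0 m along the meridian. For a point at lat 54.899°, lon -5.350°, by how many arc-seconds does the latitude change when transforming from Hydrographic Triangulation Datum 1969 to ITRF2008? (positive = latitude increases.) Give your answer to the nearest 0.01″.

Δφ = -16.14″

1″ of latitude = 31.00 m, so Δφ = -500.4 / 31.00 = -16.142″.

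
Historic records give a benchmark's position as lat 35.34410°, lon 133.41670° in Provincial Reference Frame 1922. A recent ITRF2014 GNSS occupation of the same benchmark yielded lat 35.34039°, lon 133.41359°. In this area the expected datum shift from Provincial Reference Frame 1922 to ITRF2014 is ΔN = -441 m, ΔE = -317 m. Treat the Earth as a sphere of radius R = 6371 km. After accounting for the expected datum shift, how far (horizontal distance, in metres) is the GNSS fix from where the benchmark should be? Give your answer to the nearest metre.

Observed coordinate differences: Δφ = -0.00371°, Δλ = -0.00311°.
Converting to metres (1° lat = 111195 m, cos φ = 0.815693): observed ΔN = -412.5 m, observed ΔE = -282.1 m.
Subtracting the expected shift leaves a residual of -412.5 − (-441) = 28.5 m north and -282.1 − (-317) = 34.9 m east.
Residual distance = √(28.5² + 34.9²) = 45.1 m.

45 m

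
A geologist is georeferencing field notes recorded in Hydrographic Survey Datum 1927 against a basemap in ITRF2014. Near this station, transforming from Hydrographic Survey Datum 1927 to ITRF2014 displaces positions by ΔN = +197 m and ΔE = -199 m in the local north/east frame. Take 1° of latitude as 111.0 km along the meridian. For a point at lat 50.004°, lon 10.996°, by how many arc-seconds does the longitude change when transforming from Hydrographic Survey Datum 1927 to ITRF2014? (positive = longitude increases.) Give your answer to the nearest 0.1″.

Δλ = -10.0″

At latitude 50.004°, cos φ = 0.642734.
1° of longitude at this latitude = 111.0 × cos φ = 71.34 km, so Δλ = -199.0 / 71343.5 = -0.0027893° = -10.042″.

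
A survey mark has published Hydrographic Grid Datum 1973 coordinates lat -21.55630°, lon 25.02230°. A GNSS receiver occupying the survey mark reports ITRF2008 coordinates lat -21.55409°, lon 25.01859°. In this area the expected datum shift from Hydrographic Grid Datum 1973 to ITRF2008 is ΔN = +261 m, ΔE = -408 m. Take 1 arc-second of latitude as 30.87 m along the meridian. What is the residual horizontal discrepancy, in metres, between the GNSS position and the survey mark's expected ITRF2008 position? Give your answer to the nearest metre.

Observed coordinate differences: Δφ = +0.00221°, Δλ = -0.00371°.
Converting to metres (1° lat = 111132 m, cos φ = 0.930057): observed ΔN = 245.6 m, observed ΔE = -383.5 m.
Subtracting the expected shift leaves a residual of 245.6 − (261) = -15.4 m north and -383.5 − (-408) = 24.5 m east.
Residual distance = √((-15.4)² + 24.5²) = 29.0 m.

29 m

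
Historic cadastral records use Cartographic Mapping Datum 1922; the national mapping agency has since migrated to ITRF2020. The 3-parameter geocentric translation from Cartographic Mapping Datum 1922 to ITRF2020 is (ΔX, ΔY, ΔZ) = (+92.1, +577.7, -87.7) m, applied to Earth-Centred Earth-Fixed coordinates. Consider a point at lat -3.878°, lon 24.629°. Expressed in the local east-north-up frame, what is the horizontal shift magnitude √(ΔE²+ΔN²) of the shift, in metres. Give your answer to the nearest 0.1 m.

491.2 m

At φ = -3.878°, λ = 24.629°: sin φ = -0.067632, cos φ = 0.997710, sin λ = 0.416741, cos λ = 0.909025.
ΔE = −sin λ·ΔX + cos λ·ΔY = −(0.416741)·(92.1) + (0.909025)·(577.7) = 486.76 m.
ΔN = −sin φ cos λ·ΔX − sin φ sin λ·ΔY + cos φ·ΔZ = −(-0.067632)(0.909025)(92.1) − (-0.067632)(0.416741)(577.7) + (0.997710)(-87.7) = -65.55 m.
Horizontal magnitude = √(ΔE² + ΔN²) = √(486.76² + (-65.55)²) = 491.16 m.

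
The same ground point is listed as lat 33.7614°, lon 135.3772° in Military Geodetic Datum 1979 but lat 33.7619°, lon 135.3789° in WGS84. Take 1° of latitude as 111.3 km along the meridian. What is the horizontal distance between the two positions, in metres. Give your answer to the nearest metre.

Δφ = 33.7619° − 33.7614° = +0.0005°; Δλ = 135.3789° − 135.3772° = +0.0017°.
ΔN = Δφ × 111300 = 55.6 m; ΔE = Δλ × 111300 × cos(33.7614°) = +0.0017 × 111300 × 0.831359 = 157.3 m.
Distance = √(ΔE² + ΔN²) = √(157.3² + 55.6²) = 166.9 m.

167 m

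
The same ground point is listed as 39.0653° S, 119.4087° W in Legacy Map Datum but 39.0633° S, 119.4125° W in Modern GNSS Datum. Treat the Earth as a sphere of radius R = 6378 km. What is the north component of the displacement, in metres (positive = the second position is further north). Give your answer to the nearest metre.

ΔN = 223 m

Δφ = -39.0633° − -39.0653° = +0.0020°; Δλ = -119.4125° − -119.4087° = -0.0038°.
1° along a meridian = πR/180 = 111317 m.
ΔN = Δφ × 111317 = 222.6 m; ΔE = Δλ × 111317 × cos(-39.0653°) = -0.0038 × 111317 × 0.776428 = -328.4 m.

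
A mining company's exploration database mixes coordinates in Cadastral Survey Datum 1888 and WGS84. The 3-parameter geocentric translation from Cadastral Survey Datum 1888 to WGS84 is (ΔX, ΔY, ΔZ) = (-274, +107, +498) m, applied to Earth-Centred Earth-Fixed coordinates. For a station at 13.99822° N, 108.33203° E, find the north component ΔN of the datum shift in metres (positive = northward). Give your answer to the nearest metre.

ΔN = 438 m

At φ = 13.99822°, λ = 108.33203°: sin φ = 0.241892, cos φ = 0.970303, sin λ = 0.949250, cos λ = -0.314523.
ΔN = −sin φ cos λ·ΔX − sin φ sin λ·ΔY + cos φ·ΔZ = −(0.241892)(-0.314523)(-274) − (0.241892)(0.949250)(107) + (0.970303)(498) = 437.80 m.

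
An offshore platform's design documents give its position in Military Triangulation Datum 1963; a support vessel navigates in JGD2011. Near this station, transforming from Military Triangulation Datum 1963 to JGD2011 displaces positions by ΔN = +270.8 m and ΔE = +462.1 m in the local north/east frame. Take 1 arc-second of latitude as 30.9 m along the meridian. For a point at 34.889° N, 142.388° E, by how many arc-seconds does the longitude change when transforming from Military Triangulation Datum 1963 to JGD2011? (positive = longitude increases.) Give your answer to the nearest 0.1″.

Δλ = 18.2″

At latitude 34.889°, cos φ = 0.820262.
1″ of longitude at this latitude = 30.90 × cos φ = 25.3461 m, so Δλ = 462.1 / 25.3461 = 18.232″.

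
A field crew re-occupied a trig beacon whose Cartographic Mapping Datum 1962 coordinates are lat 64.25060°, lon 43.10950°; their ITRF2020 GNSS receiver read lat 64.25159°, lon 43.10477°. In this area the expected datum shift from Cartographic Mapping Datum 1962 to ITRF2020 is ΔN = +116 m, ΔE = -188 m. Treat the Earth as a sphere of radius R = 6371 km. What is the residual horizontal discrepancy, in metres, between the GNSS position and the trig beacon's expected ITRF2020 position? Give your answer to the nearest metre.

Observed coordinate differences: Δφ = +0.00099°, Δλ = -0.00473°.
Converting to metres (1° lat = 111195 m, cos φ = 0.434436): observed ΔN = 110.1 m, observed ΔE = -228.5 m.
Subtracting the expected shift leaves a residual of 110.1 − (116) = -5.9 m north and -228.5 − (-188) = -40.5 m east.
Residual distance = √((-5.9)² + (-40.5)²) = 40.9 m.

41 m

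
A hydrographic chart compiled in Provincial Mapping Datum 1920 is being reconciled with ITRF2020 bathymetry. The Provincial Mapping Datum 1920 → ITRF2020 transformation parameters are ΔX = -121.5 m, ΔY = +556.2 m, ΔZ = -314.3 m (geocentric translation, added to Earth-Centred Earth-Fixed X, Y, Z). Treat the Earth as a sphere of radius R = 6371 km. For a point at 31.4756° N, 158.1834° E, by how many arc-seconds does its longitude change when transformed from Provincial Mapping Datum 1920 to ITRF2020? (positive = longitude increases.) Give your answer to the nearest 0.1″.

Δλ = -17.9″

sin φ = 0.522135, cos φ = 0.852863, sin λ = 0.371637, cos λ = -0.928378.
East component: ΔE = −sin λ·ΔX + cos λ·ΔY = −(0.371637)(-121.5) + (-0.928378)(556.2) = -471.21 m.
1° of latitude spans πR/180 = 111195 m; at latitude φ, 1° of longitude spans that × cos φ = 94834.0 m, so Δλ = -471.21 / 94834.0 × 3600 = -17.888″.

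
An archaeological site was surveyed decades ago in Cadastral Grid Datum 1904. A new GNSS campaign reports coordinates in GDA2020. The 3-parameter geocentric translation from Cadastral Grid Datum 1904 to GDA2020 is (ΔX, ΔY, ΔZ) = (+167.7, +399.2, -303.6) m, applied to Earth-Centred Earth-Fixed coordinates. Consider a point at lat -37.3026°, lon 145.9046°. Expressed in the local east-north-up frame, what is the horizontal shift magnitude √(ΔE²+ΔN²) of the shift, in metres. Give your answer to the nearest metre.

465 m

The local east axis at (φ, λ) is (−sin λ, cos λ, 0), so ΔE = −sin(145.9046°)·167.7 + cos(145.9046°)·399.2 = -424.59 m.
The local north axis is (−sin φ cos λ, −sin φ sin λ, cos φ), giving ΔN = -84.161 + 135.616 − 241.497 = -190.04 m.
Horizontal magnitude = √(ΔE² + ΔN²) = √((-424.59)² + (-190.04)²) = 465.18 m.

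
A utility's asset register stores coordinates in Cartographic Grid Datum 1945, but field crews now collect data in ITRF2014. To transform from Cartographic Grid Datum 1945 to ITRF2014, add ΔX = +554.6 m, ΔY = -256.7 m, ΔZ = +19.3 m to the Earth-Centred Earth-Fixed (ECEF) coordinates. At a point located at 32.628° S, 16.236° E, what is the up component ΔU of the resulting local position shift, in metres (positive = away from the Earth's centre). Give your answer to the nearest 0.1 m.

ΔU = 377.6 m

At φ = -32.628°, λ = 16.236°: sin φ = -0.539182, cos φ = 0.842189, sin λ = 0.279594, cos λ = 0.960118.
ΔU = cos φ cos λ·ΔX + cos φ sin λ·ΔY + sin φ·ΔZ = (0.842189)(0.960118)(554.6) + (0.842189)(0.279594)(-256.7) + (-0.539182)(19.3) = 377.60 m.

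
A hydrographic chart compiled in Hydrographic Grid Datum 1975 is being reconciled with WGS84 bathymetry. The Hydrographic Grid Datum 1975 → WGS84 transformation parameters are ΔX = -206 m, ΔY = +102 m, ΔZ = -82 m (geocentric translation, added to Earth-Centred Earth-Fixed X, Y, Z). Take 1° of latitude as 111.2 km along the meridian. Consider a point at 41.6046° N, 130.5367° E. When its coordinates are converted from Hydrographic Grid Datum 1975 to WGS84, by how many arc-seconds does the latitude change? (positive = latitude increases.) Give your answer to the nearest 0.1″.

Δφ = -6.5″

sin φ = 0.663986, cos φ = 0.747745, sin λ = 0.759990, cos λ = -0.649935.
North component: ΔN = −sin φ cos λ·ΔX − sin φ sin λ·ΔY + cos φ·ΔZ = −(0.663986)(-0.649935)(-206) − (0.663986)(0.759990)(102) + (0.747745)(-82) = -201.69 m.
1° of latitude spans 111200 m, so Δφ = -201.69 / 111200 × 3600 = -6.529″.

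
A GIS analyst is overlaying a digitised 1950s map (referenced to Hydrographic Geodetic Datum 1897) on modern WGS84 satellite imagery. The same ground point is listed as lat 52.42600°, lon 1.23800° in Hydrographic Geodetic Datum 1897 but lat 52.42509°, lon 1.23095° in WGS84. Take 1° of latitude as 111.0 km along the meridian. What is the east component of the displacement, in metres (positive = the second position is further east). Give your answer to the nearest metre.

Δφ = 52.42509° − 52.42600° = -0.00091°; Δλ = 1.23095° − 1.23800° = -0.00705°.
ΔN = Δφ × 111000 = -101.0 m; ΔE = Δλ × 111000 × cos(52.42600°) = -0.00705 × 111000 × 0.609786 = -477.2 m.

ΔE = -477 m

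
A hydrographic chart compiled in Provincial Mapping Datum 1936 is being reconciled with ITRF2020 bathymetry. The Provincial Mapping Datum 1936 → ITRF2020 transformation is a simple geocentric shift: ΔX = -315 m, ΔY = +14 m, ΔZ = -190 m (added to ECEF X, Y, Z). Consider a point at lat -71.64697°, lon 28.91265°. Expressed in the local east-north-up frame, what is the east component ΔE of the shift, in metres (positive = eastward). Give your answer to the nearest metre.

ΔE = 165 m

At φ = -71.64697°, λ = 28.91265°: sin φ = -0.949134, cos φ = 0.314871, sin λ = 0.483476, cos λ = 0.875358.
ΔE = −sin λ·ΔX + cos λ·ΔY = −(0.483476)·(-315) + (0.875358)·(14) = 164.55 m.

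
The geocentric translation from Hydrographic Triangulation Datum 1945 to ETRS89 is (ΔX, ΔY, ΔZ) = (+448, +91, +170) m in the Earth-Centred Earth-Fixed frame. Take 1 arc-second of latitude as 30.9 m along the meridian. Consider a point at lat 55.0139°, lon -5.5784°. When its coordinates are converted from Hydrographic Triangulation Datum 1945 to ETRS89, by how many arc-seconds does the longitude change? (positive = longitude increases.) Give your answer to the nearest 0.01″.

sin φ = 0.819291, cos φ = 0.573378, sin λ = -0.097208, cos λ = 0.995264.
East component: ΔE = −sin λ·ΔX + cos λ·ΔY = −(-0.097208)(448) + (0.995264)(91) = 134.12 m.
1° of latitude spans 3600 × 30.90 = 111240 m; at latitude φ, 1° of longitude spans that × cos φ = 63782.5 m, so Δλ = 134.12 / 63782.5 × 3600 = 7.570″.

Δλ = 7.57″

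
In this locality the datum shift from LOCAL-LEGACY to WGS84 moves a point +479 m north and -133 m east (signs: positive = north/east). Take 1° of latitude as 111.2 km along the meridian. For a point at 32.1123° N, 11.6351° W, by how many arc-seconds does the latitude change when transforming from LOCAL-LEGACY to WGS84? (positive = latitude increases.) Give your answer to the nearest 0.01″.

Δφ = 15.51″

1° of latitude = 111.2 km, so Δφ = 479.0 / 111200 = 0.0043076° = 15.507″.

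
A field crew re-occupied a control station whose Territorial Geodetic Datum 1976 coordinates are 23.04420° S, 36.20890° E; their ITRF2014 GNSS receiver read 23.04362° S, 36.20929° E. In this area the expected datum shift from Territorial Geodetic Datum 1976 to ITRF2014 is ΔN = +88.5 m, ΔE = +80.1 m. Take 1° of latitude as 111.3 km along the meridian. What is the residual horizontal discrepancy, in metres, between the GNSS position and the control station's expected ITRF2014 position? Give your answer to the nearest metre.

Observed coordinate differences: Δφ = +0.00058°, Δλ = +0.00039°.
Converting to metres (1° lat = 111300 m, cos φ = 0.920203): observed ΔN = 64.6 m, observed ΔE = 39.9 m.
Subtracting the expected shift leaves a residual of 64.6 − (88.5) = -23.9 m north and 39.9 − (80.1) = -40.2 m east.
Residual distance = √((-23.9)² + (-40.2)²) = 46.8 m.

47 m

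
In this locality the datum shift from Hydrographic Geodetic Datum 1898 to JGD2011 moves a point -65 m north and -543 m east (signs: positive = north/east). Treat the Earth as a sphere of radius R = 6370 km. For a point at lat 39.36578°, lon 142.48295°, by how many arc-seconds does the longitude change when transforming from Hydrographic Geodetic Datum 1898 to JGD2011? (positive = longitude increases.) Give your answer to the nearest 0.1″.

At latitude 39.36578°, cos φ = 0.773113.
One radian of longitude at latitude φ spans R cos φ, so Δλ = ΔE / (R cos φ) = -543.0 / (6370000 × 0.773113) = -1.1026e-04 rad = -22.743″.

Δλ = -22.7″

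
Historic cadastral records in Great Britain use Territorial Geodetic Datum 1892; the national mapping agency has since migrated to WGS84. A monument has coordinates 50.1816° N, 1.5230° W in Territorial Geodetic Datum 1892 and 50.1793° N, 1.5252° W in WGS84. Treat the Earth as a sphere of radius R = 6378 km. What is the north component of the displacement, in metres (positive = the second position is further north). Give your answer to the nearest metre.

ΔN = -256 m

Δφ = 50.1793° − 50.1816° = -0.0023°; Δλ = -1.5252° − -1.5230° = -0.0022°.
1° along a meridian = πR/180 = 111317 m.
ΔN = Δφ × 111317 = -256.0 m; ΔE = Δλ × 111317 × cos(50.1816°) = -0.0022 × 111317 × 0.640356 = -156.8 m.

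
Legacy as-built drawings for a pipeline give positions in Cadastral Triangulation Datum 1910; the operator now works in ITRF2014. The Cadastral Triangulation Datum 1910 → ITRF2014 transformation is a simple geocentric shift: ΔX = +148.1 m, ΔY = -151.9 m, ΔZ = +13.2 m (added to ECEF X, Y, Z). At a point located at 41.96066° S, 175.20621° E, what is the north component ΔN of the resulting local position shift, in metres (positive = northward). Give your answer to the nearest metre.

The local north axis is (−sin φ cos λ, −sin φ sin λ, cos φ), giving ΔN = -98.676 − 8.488 + 9.816 = -97.35 m.

ΔN = -97 m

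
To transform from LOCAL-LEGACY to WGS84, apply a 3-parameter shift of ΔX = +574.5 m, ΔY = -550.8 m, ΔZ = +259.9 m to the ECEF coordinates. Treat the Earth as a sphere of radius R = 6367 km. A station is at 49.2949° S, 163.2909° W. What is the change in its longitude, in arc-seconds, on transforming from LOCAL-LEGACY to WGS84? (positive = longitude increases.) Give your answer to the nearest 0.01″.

sin φ = -0.758076, cos φ = 0.652166, sin λ = -0.287513, cos λ = -0.957777.
East component: ΔE = −sin λ·ΔX + cos λ·ΔY = −(-0.287513)(574.5) + (-0.957777)(-550.8) = 692.72 m.
1° of latitude spans πR/180 = 111125 m; at latitude φ, 1° of longitude spans that × cos φ = 72472.0 m, so Δλ = 692.72 / 72472.0 × 3600 = 34.410″.

Δλ = 34.41″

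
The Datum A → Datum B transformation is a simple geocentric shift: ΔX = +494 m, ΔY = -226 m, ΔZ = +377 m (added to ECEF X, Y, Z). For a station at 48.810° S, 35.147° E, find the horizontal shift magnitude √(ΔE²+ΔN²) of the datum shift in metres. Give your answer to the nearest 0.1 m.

653.1 m

The local east axis at (φ, λ) is (−sin λ, cos λ, 0), so ΔE = −sin(35.147°)·494 + cos(35.147°)·(-226) = -469.18 m.
The local north axis is (−sin φ cos λ, −sin φ sin λ, cos φ), giving ΔN = 303.972 − 97.906 + 248.276 = 454.34 m.
Horizontal magnitude = √(ΔE² + ΔN²) = √((-469.18)² + 454.34²) = 653.11 m.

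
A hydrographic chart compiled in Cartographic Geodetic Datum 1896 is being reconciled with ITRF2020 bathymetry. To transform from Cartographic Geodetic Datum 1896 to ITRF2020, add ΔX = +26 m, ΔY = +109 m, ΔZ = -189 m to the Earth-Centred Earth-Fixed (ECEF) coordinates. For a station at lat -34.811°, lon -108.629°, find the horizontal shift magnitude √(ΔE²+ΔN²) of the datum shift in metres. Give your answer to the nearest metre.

The local east axis at (φ, λ) is (−sin λ, cos λ, 0), so ΔE = −sin(-108.629°)·26 + cos(-108.629°)·109 = -10.18 m.
The local north axis is (−sin φ cos λ, −sin φ sin λ, cos φ), giving ΔN = -4.741 − 58.965 − 155.176 = -218.88 m.
Horizontal magnitude = √(ΔE² + ΔN²) = √((-10.18)² + (-218.88)²) = 219.12 m.

219 m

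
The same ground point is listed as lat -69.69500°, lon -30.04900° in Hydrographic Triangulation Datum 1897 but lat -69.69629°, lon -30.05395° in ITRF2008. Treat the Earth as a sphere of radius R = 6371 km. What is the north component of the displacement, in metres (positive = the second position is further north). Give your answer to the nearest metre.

Δφ = -69.69629° − -69.69500° = -0.00129°; Δλ = -30.05395° − -30.04900° = -0.00495°.
1° along a meridian = πR/180 = 111195 m.
ΔN = Δφ × 111195 = -143.4 m; ΔE = Δλ × 111195 × cos(-69.69500°) = -0.00495 × 111195 × 0.347017 = -191.0 m.

ΔN = -143 m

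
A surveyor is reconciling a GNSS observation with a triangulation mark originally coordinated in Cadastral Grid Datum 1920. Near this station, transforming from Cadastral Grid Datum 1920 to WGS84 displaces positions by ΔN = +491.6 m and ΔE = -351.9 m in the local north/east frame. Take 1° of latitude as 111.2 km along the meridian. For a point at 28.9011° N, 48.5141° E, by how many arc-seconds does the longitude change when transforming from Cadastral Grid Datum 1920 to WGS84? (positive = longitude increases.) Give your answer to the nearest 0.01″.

At latitude 28.9011°, cos φ = 0.875455.
1° of longitude at this latitude = 111.2 × cos φ = 97.35 km, so Δλ = -351.9 / 97350.6 = -0.0036148° = -13.013″.

Δλ = -13.01″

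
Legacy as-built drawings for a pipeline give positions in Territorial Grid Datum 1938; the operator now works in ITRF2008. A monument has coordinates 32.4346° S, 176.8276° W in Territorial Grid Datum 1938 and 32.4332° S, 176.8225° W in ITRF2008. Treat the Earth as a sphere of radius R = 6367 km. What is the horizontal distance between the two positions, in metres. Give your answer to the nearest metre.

Δφ = -32.4332° − -32.4346° = +0.0014°; Δλ = -176.8225° − -176.8276° = +0.0051°.
1° along a meridian = πR/180 = 111125 m.
ΔN = Δφ × 111125 = 155.6 m; ΔE = Δλ × 111125 × cos(-32.4346°) = +0.0051 × 111125 × 0.844004 = 478.3 m.
Distance = √(ΔE² + ΔN²) = √(478.3² + 155.6²) = 503.0 m.

503 m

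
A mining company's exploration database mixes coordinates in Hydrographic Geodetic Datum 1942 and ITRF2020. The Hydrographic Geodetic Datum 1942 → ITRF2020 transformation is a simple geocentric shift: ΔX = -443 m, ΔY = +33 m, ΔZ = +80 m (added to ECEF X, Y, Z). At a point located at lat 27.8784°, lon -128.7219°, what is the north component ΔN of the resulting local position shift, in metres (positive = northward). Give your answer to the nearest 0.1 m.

ΔN = -46.8 m

At φ = 27.8784°, λ = -128.7219°: sin φ = 0.467597, cos φ = 0.883942, sin λ = -0.780191, cos λ = -0.625541.
ΔN = −sin φ cos λ·ΔX − sin φ sin λ·ΔY + cos φ·ΔZ = −(0.467597)(-0.625541)(-443) − (0.467597)(-0.780191)(33) + (0.883942)(80) = -46.82 m.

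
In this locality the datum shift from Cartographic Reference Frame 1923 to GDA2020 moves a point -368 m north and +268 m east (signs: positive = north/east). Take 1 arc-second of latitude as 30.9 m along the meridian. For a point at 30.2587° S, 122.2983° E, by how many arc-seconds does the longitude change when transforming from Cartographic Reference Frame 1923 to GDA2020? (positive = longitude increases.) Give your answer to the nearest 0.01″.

Δλ = 10.04″

At latitude -30.2587°, cos φ = 0.863759.
1″ of longitude at this latitude = 30.90 × cos φ = 26.6902 m, so Δλ = 268.0 / 26.6902 = 10.041″.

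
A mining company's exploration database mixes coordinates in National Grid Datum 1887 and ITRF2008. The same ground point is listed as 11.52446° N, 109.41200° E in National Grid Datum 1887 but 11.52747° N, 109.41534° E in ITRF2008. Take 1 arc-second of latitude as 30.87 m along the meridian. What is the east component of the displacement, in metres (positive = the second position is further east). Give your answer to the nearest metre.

ΔE = 364 m

Δφ = 11.52747° − 11.52446° = +0.00301°; Δλ = 109.41534° − 109.41200° = +0.00334°.
1° of latitude = 3600 × 30.87 = 111132 m.
ΔN = Δφ × 111132 = 334.5 m; ΔE = Δλ × 111132 × cos(11.52446°) = +0.00334 × 111132 × 0.979840 = 363.7 m.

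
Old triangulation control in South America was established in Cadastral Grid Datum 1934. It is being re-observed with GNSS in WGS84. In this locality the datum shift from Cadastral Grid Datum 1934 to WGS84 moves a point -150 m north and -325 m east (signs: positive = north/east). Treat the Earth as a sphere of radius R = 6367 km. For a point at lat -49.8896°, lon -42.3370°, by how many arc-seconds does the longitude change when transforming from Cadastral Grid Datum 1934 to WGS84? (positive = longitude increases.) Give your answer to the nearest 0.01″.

Δλ = -16.34″

At latitude -49.8896°, cos φ = 0.644262.
One radian of longitude at latitude φ spans R cos φ, so Δλ = ΔE / (R cos φ) = -325.0 / (6367000 × 0.644262) = -7.9229e-05 rad = -16.342″.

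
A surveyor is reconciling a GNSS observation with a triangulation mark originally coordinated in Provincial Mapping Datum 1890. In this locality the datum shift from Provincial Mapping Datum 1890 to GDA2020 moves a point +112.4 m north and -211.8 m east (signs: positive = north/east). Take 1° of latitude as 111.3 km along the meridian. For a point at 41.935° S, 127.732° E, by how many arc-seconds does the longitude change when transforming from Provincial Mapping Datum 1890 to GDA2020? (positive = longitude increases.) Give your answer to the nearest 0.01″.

Δλ = -9.21″

At latitude -41.935°, cos φ = 0.743903.
1° of longitude at this latitude = 111.3 × cos φ = 82.80 km, so Δλ = -211.8 / 82796.5 = -0.0025581° = -9.209″.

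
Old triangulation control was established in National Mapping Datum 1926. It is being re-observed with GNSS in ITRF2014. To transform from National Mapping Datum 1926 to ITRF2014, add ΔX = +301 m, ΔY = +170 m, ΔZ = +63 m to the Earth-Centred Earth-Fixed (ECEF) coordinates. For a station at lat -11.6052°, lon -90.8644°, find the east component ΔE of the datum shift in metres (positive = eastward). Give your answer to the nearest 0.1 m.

ΔE = 298.4 m

The local east axis at (φ, λ) is (−sin λ, cos λ, 0), so ΔE = −sin(-90.8644°)·301 + cos(-90.8644°)·170 = 298.40 m.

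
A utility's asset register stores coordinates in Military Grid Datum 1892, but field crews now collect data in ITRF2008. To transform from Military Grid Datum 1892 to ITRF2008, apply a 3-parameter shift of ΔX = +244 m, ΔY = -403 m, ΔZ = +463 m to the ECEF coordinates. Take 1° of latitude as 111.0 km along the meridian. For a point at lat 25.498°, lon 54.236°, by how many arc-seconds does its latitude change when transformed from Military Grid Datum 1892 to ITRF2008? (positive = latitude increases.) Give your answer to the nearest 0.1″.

Δφ = 16.1″

sin φ = 0.430480, cos φ = 0.902600, sin λ = 0.811431, cos λ = 0.584448.
North component: ΔN = −sin φ cos λ·ΔX − sin φ sin λ·ΔY + cos φ·ΔZ = −(0.430480)(0.584448)(244) − (0.430480)(0.811431)(-403) + (0.902600)(463) = 497.29 m.
1° of latitude spans 111000 m, so Δφ = 497.29 / 111000 × 3600 = 16.128″.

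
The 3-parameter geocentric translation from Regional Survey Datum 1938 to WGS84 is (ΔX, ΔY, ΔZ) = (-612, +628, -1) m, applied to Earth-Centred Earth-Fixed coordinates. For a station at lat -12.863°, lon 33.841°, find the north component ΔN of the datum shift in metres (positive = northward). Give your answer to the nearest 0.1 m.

The local north axis is (−sin φ cos λ, −sin φ sin λ, cos φ), giving ΔN = -113.162 + 77.856 − 0.975 = -36.28 m.

ΔN = -36.3 m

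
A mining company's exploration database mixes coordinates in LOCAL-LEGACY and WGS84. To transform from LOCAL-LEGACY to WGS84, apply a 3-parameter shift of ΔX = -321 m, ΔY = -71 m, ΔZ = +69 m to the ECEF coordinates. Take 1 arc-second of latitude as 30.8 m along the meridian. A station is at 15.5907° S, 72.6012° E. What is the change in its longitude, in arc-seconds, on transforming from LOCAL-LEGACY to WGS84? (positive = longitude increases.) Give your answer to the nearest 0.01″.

Δλ = 9.61″

sin φ = -0.268763, cos φ = 0.963206, sin λ = 0.954247, cos λ = 0.299021.
East component: ΔE = −sin λ·ΔX + cos λ·ΔY = −(0.954247)(-321) + (0.299021)(-71) = 285.08 m.
1° of latitude spans 3600 × 30.80 = 110880 m; at latitude φ, 1° of longitude spans that × cos φ = 106800.3 m, so Δλ = 285.08 / 106800.3 × 3600 = 9.610″.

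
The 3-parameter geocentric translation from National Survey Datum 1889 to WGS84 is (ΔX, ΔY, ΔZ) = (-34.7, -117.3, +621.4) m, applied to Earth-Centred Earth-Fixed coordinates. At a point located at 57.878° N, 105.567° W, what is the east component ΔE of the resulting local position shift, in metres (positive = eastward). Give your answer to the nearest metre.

ΔE = -2 m

The local east axis at (φ, λ) is (−sin λ, cos λ, 0), so ΔE = −sin(-105.567°)·(-34.7) + cos(-105.567°)·(-117.3) = -1.95 m.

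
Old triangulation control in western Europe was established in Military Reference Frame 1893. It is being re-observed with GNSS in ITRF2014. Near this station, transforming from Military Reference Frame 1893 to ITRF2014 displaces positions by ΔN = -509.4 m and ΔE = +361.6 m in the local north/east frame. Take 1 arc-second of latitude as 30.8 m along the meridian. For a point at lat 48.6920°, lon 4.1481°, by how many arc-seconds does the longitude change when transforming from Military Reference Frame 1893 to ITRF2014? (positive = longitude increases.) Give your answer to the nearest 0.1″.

Δλ = 17.8″

At latitude 48.6920°, cos φ = 0.660107.
1″ of longitude at this latitude = 30.80 × cos φ = 20.3313 m, so Δλ = 361.6 / 20.3313 = 17.785″.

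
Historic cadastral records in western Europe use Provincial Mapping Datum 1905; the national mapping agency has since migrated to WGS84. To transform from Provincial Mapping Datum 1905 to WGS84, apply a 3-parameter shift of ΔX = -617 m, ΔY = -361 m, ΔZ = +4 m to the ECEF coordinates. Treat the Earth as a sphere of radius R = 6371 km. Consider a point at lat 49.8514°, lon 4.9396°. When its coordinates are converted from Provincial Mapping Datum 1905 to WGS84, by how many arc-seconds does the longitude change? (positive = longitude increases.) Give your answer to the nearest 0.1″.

Δλ = -15.4″

sin φ = 0.764375, cos φ = 0.644772, sin λ = 0.086106, cos λ = 0.996286.
East component: ΔE = −sin λ·ΔX + cos λ·ΔY = −(0.086106)(-617) + (0.996286)(-361) = -306.53 m.
1° of latitude spans πR/180 = 111195 m; at latitude φ, 1° of longitude spans that × cos φ = 71695.4 m, so Δλ = -306.53 / 71695.4 × 3600 = -15.392″.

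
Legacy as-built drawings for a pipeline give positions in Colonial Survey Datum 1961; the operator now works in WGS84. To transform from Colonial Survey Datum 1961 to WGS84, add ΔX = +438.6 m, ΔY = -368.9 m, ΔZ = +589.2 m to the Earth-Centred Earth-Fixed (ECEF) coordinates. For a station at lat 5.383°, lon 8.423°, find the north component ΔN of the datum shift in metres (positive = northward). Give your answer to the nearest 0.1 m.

ΔN = 551.0 m

At φ = 5.383°, λ = 8.423°: sin φ = 0.093813, cos φ = 0.995590, sin λ = 0.146480, cos λ = 0.989214.
ΔN = −sin φ cos λ·ΔX − sin φ sin λ·ΔY + cos φ·ΔZ = −(0.093813)(0.989214)(438.6) − (0.093813)(0.146480)(-368.9) + (0.995590)(589.2) = 550.97 m.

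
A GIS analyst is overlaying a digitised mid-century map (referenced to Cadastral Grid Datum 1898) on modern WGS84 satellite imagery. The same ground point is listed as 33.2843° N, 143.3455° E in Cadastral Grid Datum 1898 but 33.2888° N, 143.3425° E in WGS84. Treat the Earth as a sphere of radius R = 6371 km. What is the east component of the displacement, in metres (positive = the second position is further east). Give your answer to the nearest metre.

ΔE = -279 m

Δφ = 33.2888° − 33.2843° = +0.0045°; Δλ = 143.3425° − 143.3455° = -0.0030°.
1° along a meridian = πR/180 = 111195 m.
ΔN = Δφ × 111195 = 500.4 m; ΔE = Δλ × 111195 × cos(33.2843°) = -0.0030 × 111195 × 0.835958 = -278.9 m.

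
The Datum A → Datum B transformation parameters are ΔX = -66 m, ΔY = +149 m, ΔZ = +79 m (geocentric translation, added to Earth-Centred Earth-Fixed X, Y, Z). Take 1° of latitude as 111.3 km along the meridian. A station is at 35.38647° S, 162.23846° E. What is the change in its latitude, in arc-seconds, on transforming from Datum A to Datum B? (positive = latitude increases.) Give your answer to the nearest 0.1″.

Δφ = 4.1″

sin φ = -0.579089, cos φ = 0.815265, sin λ = 0.305056, cos λ = -0.952334.
North component: ΔN = −sin φ cos λ·ΔX − sin φ sin λ·ΔY + cos φ·ΔZ = −(-0.579089)(-0.952334)(-66) − (-0.579089)(0.305056)(149) + (0.815265)(79) = 127.13 m.
1° of latitude spans 111300 m, so Δφ = 127.13 / 111300 × 3600 = 4.112″.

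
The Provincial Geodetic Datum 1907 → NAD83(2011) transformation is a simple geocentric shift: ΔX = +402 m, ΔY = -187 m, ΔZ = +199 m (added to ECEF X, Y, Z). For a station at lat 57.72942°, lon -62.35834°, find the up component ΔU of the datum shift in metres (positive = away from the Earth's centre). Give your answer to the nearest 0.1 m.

ΔU = 356.3 m

The local up (radial) axis is (cos φ cos λ, cos φ sin λ, sin φ), giving ΔU = 99.578 + 88.447 + 168.262 = 356.29 m.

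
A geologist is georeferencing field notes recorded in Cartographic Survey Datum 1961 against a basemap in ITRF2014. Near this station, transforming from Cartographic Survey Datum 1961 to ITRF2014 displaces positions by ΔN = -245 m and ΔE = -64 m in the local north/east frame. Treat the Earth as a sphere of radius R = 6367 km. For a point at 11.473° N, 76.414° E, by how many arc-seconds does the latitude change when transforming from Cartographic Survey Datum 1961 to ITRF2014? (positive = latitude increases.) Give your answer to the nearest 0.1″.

Δφ = -7.9″

On a sphere of radius R, 1 rad of latitude = R, so Δφ = ΔN / R = -245.0 / 6367000 = -3.8480e-05 rad = -7.937″.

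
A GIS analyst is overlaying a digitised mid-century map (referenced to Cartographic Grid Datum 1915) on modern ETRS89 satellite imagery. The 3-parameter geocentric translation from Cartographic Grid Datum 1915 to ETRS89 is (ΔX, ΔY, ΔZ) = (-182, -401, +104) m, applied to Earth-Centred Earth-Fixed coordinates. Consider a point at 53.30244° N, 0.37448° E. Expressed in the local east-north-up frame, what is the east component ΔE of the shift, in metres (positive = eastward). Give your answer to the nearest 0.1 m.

ΔE = -399.8 m

At φ = 53.30244°, λ = 0.37448°: sin φ = 0.801801, cos φ = 0.597591, sin λ = 0.006536, cos λ = 0.999979.
ΔE = −sin λ·ΔX + cos λ·ΔY = −(0.006536)·(-182) + (0.999979)·(-401) = -399.80 m.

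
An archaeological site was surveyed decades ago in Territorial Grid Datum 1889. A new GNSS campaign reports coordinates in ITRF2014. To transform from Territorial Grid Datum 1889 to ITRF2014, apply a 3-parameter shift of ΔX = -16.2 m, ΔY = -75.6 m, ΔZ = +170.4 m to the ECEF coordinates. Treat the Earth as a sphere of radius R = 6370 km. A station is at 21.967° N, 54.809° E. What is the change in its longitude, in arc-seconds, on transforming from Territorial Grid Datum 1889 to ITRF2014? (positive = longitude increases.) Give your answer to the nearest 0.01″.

sin φ = 0.374073, cos φ = 0.927399, sin λ = 0.817235, cos λ = 0.576304.
East component: ΔE = −sin λ·ΔX + cos λ·ΔY = −(0.817235)(-16.2) + (0.576304)(-75.6) = -30.33 m.
1° of latitude spans πR/180 = 111177 m; at latitude φ, 1° of longitude spans that × cos φ = 103105.9 m, so Δλ = -30.33 / 103105.9 × 3600 = -1.059″.

Δλ = -1.06″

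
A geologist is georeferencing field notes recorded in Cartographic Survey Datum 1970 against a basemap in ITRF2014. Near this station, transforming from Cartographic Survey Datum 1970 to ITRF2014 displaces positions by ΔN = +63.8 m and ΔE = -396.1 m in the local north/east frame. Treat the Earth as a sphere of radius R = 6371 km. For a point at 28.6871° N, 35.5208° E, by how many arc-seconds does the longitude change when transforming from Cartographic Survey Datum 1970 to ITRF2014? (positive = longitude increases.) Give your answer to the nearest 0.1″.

At latitude 28.6871°, cos φ = 0.877254.
One radian of longitude at latitude φ spans R cos φ, so Δλ = ΔE / (R cos φ) = -396.1 / (6371000 × 0.877254) = -7.0872e-05 rad = -14.618″.

Δλ = -14.6″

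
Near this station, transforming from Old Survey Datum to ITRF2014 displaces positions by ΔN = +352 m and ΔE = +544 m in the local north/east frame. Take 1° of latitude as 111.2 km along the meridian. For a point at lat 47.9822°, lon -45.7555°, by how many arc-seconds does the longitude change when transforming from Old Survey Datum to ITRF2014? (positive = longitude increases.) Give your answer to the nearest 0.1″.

At latitude 47.9822°, cos φ = 0.669361.
1° of longitude at this latitude = 111.2 × cos φ = 74.43 km, so Δλ = 544.0 / 74433.0 = 0.0073086° = 26.311″.

Δλ = 26.3″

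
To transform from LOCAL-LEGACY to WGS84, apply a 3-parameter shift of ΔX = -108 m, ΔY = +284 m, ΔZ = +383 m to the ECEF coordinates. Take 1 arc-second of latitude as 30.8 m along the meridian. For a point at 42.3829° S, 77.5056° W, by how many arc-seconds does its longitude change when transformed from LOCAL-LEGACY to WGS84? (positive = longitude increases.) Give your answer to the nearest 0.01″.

Δλ = -1.93″

sin φ = -0.674082, cos φ = 0.738657, sin λ = -0.976317, cos λ = 0.216344.
East component: ΔE = −sin λ·ΔX + cos λ·ΔY = −(-0.976317)(-108) + (0.216344)(284) = -44.00 m.
1° of latitude spans 3600 × 30.80 = 110880 m; at latitude φ, 1° of longitude spans that × cos φ = 81902.2 m, so Δλ = -44.00 / 81902.2 × 3600 = -1.934″.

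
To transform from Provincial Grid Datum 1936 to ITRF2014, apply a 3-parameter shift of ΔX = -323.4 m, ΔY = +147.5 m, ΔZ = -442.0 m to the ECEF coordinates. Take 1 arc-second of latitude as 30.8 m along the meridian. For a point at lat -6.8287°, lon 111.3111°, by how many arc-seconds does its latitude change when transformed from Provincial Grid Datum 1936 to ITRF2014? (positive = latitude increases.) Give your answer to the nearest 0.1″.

Δφ = -13.3″

sin φ = -0.118901, cos φ = 0.992906, sin λ = 0.931621, cos λ = -0.363432.
North component: ΔN = −sin φ cos λ·ΔX − sin φ sin λ·ΔY + cos φ·ΔZ = −(-0.118901)(-0.363432)(-323.4) − (-0.118901)(0.931621)(147.5) + (0.992906)(-442.0) = -408.55 m.
1° of latitude spans 3600 × 30.80 = 110880 m, so Δφ = -408.55 / 110880 × 3600 = -13.265″.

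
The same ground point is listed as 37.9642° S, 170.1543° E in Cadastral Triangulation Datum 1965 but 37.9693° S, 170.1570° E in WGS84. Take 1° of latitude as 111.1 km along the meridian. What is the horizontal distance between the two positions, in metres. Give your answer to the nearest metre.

Δφ = -37.9693° − -37.9642° = -0.0051°; Δλ = 170.1570° − 170.1543° = +0.0027°.
ΔN = Δφ × 111100 = -566.6 m; ΔE = Δλ × 111100 × cos(-37.9642°) = +0.0027 × 111100 × 0.788395 = 236.5 m.
Distance = √(ΔE² + ΔN²) = √(236.5² + (-566.6)²) = 614.0 m.

614 m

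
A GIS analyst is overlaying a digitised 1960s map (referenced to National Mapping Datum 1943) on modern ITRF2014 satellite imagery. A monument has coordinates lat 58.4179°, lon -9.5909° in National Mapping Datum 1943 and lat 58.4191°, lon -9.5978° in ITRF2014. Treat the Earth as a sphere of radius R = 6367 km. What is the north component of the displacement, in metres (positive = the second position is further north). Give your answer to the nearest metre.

ΔN = 133 m

Δφ = 58.4191° − 58.4179° = +0.0012°; Δλ = -9.5978° − -9.5909° = -0.0069°.
1° along a meridian = πR/180 = 111125 m.
ΔN = Δφ × 111125 = 133.4 m; ΔE = Δλ × 111125 × cos(58.4179°) = -0.0069 × 111125 × 0.523720 = -401.6 m.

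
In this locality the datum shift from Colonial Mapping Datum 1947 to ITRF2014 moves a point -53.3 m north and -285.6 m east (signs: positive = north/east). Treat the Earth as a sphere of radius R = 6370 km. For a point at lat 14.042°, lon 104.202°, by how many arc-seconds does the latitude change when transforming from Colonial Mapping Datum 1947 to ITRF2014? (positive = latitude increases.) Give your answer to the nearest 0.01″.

Δφ = -1.73″

On a sphere of radius R, 1 rad of latitude = R, so Δφ = ΔN / R = -53.3 / 6370000 = -8.3673e-06 rad = -1.726″.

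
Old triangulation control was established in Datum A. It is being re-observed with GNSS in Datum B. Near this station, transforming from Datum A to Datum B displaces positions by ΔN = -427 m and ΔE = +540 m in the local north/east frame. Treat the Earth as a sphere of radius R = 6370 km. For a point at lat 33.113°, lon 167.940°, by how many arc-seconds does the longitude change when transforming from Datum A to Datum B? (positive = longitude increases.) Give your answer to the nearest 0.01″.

At latitude 33.113°, cos φ = 0.837595.
One radian of longitude at latitude φ spans R cos φ, so Δλ = ΔE / (R cos φ) = 540.0 / (6370000 × 0.837595) = 1.0121e-04 rad = 20.876″.

Δλ = 20.88″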